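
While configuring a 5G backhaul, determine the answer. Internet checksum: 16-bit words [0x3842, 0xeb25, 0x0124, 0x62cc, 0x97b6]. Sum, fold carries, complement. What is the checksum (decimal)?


Given words: [0x3842, 0xeb25, 0x0124, 0x62cc, 0x97b6]
Step 1: Sum all words
Raw sum = 14402 + 60197 + 292 + 25292 + 38838 = 139021
Step 2: Fold carry: (7949 + 2) = 7951
One's complement = ~7951 & 0xFFFF = 57584

57584


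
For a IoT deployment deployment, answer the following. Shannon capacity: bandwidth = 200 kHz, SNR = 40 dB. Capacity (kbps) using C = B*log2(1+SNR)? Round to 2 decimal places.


Given: B = 200 kHz, SNR = 40 dB
SNR linear = 10^(40/10) = 10000
1 + SNR = 10001
log2(10001) = 13.2878566418
C = 200 * 1000 * 13.2878566418 = 2657571.3284 bps
C = 2657.571328 kbps -> 2657.57 kbps (2 dp)

2657.57


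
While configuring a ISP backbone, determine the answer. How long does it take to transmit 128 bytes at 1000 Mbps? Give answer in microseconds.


Given: packet = 128 bytes, bandwidth = 1000 Mbps
Packet in bits = 128 * 8 = 1024 bits
Bandwidth = 1000 * 10^6 = 1000000000 bps
Time = 1024 / 1000000000 seconds
Time in us = 1024 * 10^6 / 1000000000 = 1.024

1.024


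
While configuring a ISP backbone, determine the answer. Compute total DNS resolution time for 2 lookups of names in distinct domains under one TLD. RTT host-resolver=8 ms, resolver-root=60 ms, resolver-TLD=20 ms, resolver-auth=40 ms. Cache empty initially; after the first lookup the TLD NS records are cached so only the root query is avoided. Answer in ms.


Lookup 1 (cold cache): local + root + TLD + auth = 8 + 60 + 20 + 40 = 128 ms
Lookups 2..2 (TLD NS cached -> skip root; new domain -> still ask TLD and auth): local + TLD + auth = 8 + 20 + 40 = 68 ms each
Remaining 1 lookups: 1 * 68 = 68 ms
Total = 128 + 68 = 196 ms

196


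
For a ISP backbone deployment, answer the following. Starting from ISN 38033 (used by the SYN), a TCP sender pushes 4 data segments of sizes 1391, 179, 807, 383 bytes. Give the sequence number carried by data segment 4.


The SYN occupies sequence number ISN = 38033, so the first data byte is ISN + 1 = 38034.
SEQ of data segment i = (ISN + 1) + sum of payload sizes of segments 1..i-1.
Segment 1: SEQ = 38034, payload = 1391 bytes
Segment 2: SEQ = 39425, payload = 179 bytes
Segment 3: SEQ = 39604, payload = 807 bytes
Segment 4: SEQ = 40411, payload = 383 bytes
SEQ of segment 4 = 38034 + 1391 + 179 + 807 = 40411

40411


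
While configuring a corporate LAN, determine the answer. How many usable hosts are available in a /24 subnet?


Given: subnet mask /24
Host bits = 32 - 24 = 8
Total addresses = 2^8 = 256
Usable hosts = 256 - 2 (network + broadcast) = 254

254


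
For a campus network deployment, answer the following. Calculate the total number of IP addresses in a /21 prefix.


Given: CIDR prefix /21
Host bits = 32 - 21 = 11
Total addresses = 2^11 = 2048

2048


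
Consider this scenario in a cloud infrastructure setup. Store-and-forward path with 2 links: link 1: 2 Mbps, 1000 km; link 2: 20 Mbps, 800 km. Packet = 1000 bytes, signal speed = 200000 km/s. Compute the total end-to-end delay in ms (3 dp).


Packet = 1000 bytes = 8000 bits. Store-and-forward: sum (t_trans + t_prop) per link.
Link 1: t_trans = 8000/(2*10^6) s = 4.0000 ms; t_prop = 1000/200000 s = 5.0000 ms; subtotal = 9.0000 ms
Link 2: t_trans = 8000/(20*10^6) s = 0.4000 ms; t_prop = 800/200000 s = 4.0000 ms; subtotal = 4.4000 ms
End-to-end = 9.0000 + 4.4000 = 13.4000 ms -> 13.400 ms (3 dp)

13.400


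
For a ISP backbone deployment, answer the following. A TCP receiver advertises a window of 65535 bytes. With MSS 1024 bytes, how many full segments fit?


Given: RWND = 65535 bytes, MSS = 1024 bytes
Full segments = floor(RWND / MSS)
Full segments = floor(65535 / 1024)
Full segments = floor(63.999) = 63

63


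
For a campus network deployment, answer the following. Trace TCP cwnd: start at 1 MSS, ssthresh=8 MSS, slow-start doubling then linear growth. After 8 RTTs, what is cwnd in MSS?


RTT 0: cwnd = 1 MSS (initial)
RTT 1: cwnd = 2 MSS (slow start, doubled)
RTT 2: cwnd = 4 MSS (slow start, doubled)
RTT 3: cwnd = 8 MSS (slow start, doubled)
RTT 4: cwnd = 9 MSS (congestion avoidance, +1)
RTT 5: cwnd = 10 MSS (congestion avoidance, +1)
RTT 6: cwnd = 11 MSS (congestion avoidance, +1)
RTT 7: cwnd = 12 MSS (congestion avoidance, +1)
RTT 8: cwnd = 13 MSS (congestion avoidance, +1)

13


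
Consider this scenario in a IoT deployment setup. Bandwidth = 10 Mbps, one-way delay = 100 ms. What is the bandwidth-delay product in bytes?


Given: bandwidth = 10 Mbps, delay = 100 ms
BDP in bits = 10 * 10^6 * 100 / 1000
BDP in bits = 1000000
BDP in bytes = 1000000 / 8 = 125000

125000


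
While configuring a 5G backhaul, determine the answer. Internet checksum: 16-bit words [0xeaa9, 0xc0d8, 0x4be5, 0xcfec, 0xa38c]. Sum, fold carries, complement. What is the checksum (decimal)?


Given words: [0xeaa9, 0xc0d8, 0x4be5, 0xcfec, 0xa38c]
Step 1: Sum all words
Raw sum = 60073 + 49368 + 19429 + 53228 + 41868 = 223966
Step 2: Fold carry: (27358 + 3) = 27361
One's complement = ~27361 & 0xFFFF = 38174

38174


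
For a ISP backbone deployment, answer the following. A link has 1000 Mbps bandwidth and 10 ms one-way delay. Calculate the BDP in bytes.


Given: bandwidth = 1000 Mbps, delay = 10 ms
BDP in bits = 1000 * 10^6 * 10 / 1000
BDP in bits = 10000000
BDP in bytes = 10000000 / 8 = 1250000

1250000


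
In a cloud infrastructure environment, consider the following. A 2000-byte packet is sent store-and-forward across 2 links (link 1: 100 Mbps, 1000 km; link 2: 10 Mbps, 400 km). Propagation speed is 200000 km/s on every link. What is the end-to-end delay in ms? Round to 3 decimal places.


Packet = 2000 bytes = 16000 bits. Store-and-forward: sum (t_trans + t_prop) per link.
Link 1: t_trans = 16000/(100*10^6) s = 0.1600 ms; t_prop = 1000/200000 s = 5.0000 ms; subtotal = 5.1600 ms
Link 2: t_trans = 16000/(10*10^6) s = 1.6000 ms; t_prop = 400/200000 s = 2.0000 ms; subtotal = 3.6000 ms
End-to-end = 5.1600 + 3.6000 = 8.7600 ms -> 8.760 ms (3 dp)

8.760


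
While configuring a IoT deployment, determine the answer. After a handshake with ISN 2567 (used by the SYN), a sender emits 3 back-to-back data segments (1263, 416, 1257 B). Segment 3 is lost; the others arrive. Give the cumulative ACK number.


SYN uses sequence number 2567; first data byte = ISN + 1 = 2568.
Segment 1: SEQ = 2568, len = 1263 B, covers [2568, 3830]
Segment 2: SEQ = 3831, len = 416 B, covers [3831, 4246]
Segment 3: SEQ = 4247, len = 1257 B, covers [4247, 5503] [LOST]
In-order data received: bytes [2568, 4246] (segments 1..2).
Segment 3 missing -> gap begins at byte 4247.
Cumulative ACK = next expected in-order byte = 2568 + 1263 + 416 = 4247

4247


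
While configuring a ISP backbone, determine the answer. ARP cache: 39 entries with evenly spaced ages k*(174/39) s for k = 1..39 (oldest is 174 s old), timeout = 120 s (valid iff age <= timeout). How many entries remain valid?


Ages are k * 174/39 s for k = 1..39 (spacing = 4.4615 s).
Entry k is valid iff k * 174/39 <= 120 iff k <= 39 * 120 / 174 = 26.8966
n_valid = floor(26.8966) = 26
(n_stale = 39 - 26 = 13)

26


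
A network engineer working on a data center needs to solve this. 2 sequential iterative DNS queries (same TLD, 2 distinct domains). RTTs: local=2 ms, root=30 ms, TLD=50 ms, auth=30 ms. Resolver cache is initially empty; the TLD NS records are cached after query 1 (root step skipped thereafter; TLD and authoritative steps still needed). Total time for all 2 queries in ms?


Lookup 1 (cold cache): local + root + TLD + auth = 2 + 30 + 50 + 30 = 112 ms
Lookups 2..2 (TLD NS cached -> skip root; new domain -> still ask TLD and auth): local + TLD + auth = 2 + 50 + 30 = 82 ms each
Remaining 1 lookups: 1 * 82 = 82 ms
Total = 112 + 82 = 194 ms

194


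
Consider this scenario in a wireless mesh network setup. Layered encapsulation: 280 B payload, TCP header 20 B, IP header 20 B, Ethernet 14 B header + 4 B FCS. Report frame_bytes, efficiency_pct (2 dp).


TCP segment = 280 + 20 = 300 B
IP packet = 300 + 20 = 320 B
Ethernet frame = 320 + 14 + 4 = 338 B
Efficiency = app / frame = 280 / 338 = 0.828402 = 82.8402% -> 82.84% (2 dp)

338, 82.84


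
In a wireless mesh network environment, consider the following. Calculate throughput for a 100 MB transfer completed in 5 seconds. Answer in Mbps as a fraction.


Given: file = 100 MB, time = 5 s
File in Mb = 100 * 8 = 800 Mb
Throughput = 800 / 5 Mbps
Throughput = 160 Mbps

160


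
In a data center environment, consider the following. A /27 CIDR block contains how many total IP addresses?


Given: CIDR prefix /27
Host bits = 32 - 27 = 5
Total addresses = 2^5 = 32

32


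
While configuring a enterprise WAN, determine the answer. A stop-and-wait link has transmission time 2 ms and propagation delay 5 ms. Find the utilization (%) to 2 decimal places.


Given: Ttrans = 2 ms, Tprop = 5 ms
RTT = 2 * Tprop = 2 * 5 = 10 ms
U = Ttrans / (Ttrans + RTT)
U = 2 / (2 + 10)
U = 2 / 12 = 0.166667
U% = 16.67%

16.67


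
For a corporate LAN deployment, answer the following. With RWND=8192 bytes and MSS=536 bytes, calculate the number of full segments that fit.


Given: RWND = 8192 bytes, MSS = 536 bytes
Full segments = floor(RWND / MSS)
Full segments = floor(8192 / 536)
Full segments = floor(15.2836) = 15

15


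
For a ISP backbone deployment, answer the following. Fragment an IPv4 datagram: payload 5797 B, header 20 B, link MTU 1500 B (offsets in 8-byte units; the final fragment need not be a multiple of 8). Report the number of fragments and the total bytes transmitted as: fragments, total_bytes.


Max data per non-final fragment = floor((MTU - header)/8)*8 = floor((1500 - 20)/8)*8 = floor(1480/8)*8 = 1480 B
Final fragment needs no 8-byte alignment: it can carry up to MTU - header = 1480 B
Non-final fragments needed = ceil((payload - 1480) / 1480) = ceil(4317/1480) = ceil(2.9169) = 3
Number of fragments = 3 + 1 = 4
Fragment sizes (data): 3 * 1480 B + 1357 B (last, 1357 <= 1480 OK)
Total bytes sent = payload + n_frags * header = 5797 + 4*20 = 5797 + 80 = 5877 B

4, 5877


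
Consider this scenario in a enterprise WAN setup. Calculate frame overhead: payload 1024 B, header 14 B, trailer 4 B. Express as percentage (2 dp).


Given: payload = 1024 B, header = 14 B, trailer = 4 B
Overhead bytes = header + trailer = 14 + 4 = 18
Total frame = payload + overhead = 1024 + 18 = 1042
Overhead % = 18 / 1042 * 100 = 1.7274% -> 1.73% (2 dp)

1.73


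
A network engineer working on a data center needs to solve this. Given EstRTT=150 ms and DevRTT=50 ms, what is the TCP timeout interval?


Given: EstRTT = 150 ms, DevRTT = 50 ms
Timeout = EstRTT + 4 * DevRTT
4 * DevRTT = 4 * 50 = 200
Timeout = 150 + 200 = 350 ms

350


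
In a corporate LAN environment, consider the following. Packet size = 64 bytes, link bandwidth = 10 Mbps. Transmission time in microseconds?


Given: packet = 64 bytes, bandwidth = 10 Mbps
Packet in bits = 64 * 8 = 512 bits
Bandwidth = 10 * 10^6 = 10000000 bps
Time = 512 / 10000000 seconds
Time in us = 512 * 10^6 / 10000000 = 51.2

51.2


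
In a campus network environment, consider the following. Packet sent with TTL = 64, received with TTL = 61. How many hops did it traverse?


Given: initial TTL = 64, received TTL = 61
Hops = initial TTL - received TTL
Hops = 64 - 61 = 3

3


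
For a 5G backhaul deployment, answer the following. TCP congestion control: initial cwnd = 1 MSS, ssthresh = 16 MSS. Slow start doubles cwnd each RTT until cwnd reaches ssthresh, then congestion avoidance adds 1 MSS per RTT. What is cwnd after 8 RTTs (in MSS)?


RTT 0: cwnd = 1 MSS (initial)
RTT 1: cwnd = 2 MSS (slow start, doubled)
RTT 2: cwnd = 4 MSS (slow start, doubled)
RTT 3: cwnd = 8 MSS (slow start, doubled)
RTT 4: cwnd = 16 MSS (slow start, doubled)
RTT 5: cwnd = 17 MSS (congestion avoidance, +1)
RTT 6: cwnd = 18 MSS (congestion avoidance, +1)
RTT 7: cwnd = 19 MSS (congestion avoidance, +1)
RTT 8: cwnd = 20 MSS (congestion avoidance, +1)

20


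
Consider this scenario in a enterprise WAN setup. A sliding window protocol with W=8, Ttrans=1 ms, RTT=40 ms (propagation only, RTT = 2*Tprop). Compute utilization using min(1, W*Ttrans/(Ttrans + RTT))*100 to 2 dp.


Given: W = 8, Ttrans = 1 ms, RTT = 40 ms (= 2 * Tprop, Tprop = 20 ms)
Cycle time = Ttrans + RTT = 1 + 40 = 41 ms (first packet sent until its ACK returns)
W * Ttrans = 8 * 1 = 8 ms of sending per cycle
W * Ttrans / (Ttrans + RTT) = 8 / 41 = 0.195122
U = min(1, 0.195122) = 0.195122
U% = 19.51%

19.51


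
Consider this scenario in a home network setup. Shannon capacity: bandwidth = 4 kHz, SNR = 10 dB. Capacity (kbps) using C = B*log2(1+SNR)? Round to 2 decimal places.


Given: B = 4 kHz, SNR = 10 dB
SNR linear = 10^(10/10) = 10
1 + SNR = 11
log2(11) = 3.4594316186
C = 4 * 1000 * 3.4594316186 = 13837.7265 bps
C = 13.837726 kbps -> 13.84 kbps (2 dp)

13.84


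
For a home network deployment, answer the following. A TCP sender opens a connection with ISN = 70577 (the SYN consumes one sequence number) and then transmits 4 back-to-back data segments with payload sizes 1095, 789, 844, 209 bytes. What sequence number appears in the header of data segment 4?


The SYN occupies sequence number ISN = 70577, so the first data byte is ISN + 1 = 70578.
SEQ of data segment i = (ISN + 1) + sum of payload sizes of segments 1..i-1.
Segment 1: SEQ = 70578, payload = 1095 bytes
Segment 2: SEQ = 71673, payload = 789 bytes
Segment 3: SEQ = 72462, payload = 844 bytes
Segment 4: SEQ = 73306, payload = 209 bytes
SEQ of segment 4 = 70578 + 1095 + 789 + 844 = 73306

73306


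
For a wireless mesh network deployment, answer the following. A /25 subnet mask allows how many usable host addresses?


Given: subnet mask /25
Host bits = 32 - 25 = 7
Total addresses = 2^7 = 128
Usable hosts = 128 - 2 (network + broadcast) = 126

126


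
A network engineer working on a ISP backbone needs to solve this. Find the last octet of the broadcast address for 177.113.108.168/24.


Given: IP = 177.113.108.168, prefix = /24
Host bits = 32 - 24 = 8
Network last octet = 168 AND mask = 0
Host part size = 2^8 - 1 = 255
Broadcast last octet = 0 OR 255 = 255

255


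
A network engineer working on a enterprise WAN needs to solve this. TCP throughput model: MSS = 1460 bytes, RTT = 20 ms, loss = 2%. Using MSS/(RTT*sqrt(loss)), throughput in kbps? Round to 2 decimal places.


Given: MSS = 1460 bytes, RTT = 20 ms, loss = 2%
RTT in seconds = 20 / 1000 = 0.02
Loss rate = 2% = 0.02
sqrt(loss) = sqrt(0.02) = 0.141421356237
Throughput (bytes/s) = 1460 / (0.02 * 0.141421356237) = 516187.9503
Throughput (kbps) = 516187.9503 * 8 / 1000 = 4129.503602 -> 4129.50 kbps (2 dp)

4129.50


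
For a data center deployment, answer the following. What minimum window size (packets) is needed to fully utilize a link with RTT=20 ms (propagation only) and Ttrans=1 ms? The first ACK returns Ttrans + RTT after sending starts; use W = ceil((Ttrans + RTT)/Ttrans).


Given: Ttrans = 1 ms, RTT = 20 ms (= 2 * Tprop, Tprop = 10 ms)
Time until first ACK returns = Ttrans + RTT = 1 + 20 = 21 ms
Need W * Ttrans >= Ttrans + RTT  ->  W >= (Ttrans + RTT) / Ttrans
(Ttrans + RTT) / Ttrans = 21 / 1 = 21
W_min = ceil(21) = 21

21


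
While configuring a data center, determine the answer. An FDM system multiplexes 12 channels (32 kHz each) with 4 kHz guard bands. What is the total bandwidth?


Given: 12 channels, 32 kHz each, guard = 4 kHz
Channel bandwidth = 12 * 32 = 384 kHz
Guard bands = 11 gaps * 4 kHz = 44 kHz
Total = 384 + 44 = 428 kHz

428


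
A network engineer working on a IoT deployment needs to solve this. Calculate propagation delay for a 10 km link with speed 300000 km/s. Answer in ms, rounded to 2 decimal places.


Given: distance = 10 km, speed = 300000 km/s
Delay = distance / speed = 10 / 300000 seconds
Delay in ms = 10 * 1000 / 300000
Delay = 0.0333 ms
Rounded to 2 dp = 0.03 ms

0.03


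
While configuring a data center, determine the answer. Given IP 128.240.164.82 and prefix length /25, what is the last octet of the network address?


Given: IP = 128.240.164.82, prefix = /25
Subnet mask = 255.255.255.128
Last octet of IP: 82
Last octet of mask: 128
Network last octet = 82 AND 128 = 0

0


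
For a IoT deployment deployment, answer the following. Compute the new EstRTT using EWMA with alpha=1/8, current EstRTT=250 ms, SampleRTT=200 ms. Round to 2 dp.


Given: EstRTT = 250 ms, SampleRTT = 200 ms, alpha = 1/8
New EstRTT = (1 - alpha) * EstRTT + alpha * SampleRTT
(7/8) * 250 = 218.75
(1/8) * 200 = 25
New EstRTT = 218.75 + 25 = 243.75 ms -> 243.75 ms (2 dp)

243.75


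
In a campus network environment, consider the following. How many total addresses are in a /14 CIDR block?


Given: CIDR prefix /14
Host bits = 32 - 14 = 18
Total addresses = 2^18 = 262144

262144


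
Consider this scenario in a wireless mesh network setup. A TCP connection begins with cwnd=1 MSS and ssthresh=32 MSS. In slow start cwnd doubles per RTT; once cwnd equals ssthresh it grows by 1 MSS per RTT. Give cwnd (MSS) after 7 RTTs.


RTT 0: cwnd = 1 MSS (initial)
RTT 1: cwnd = 2 MSS (slow start, doubled)
RTT 2: cwnd = 4 MSS (slow start, doubled)
RTT 3: cwnd = 8 MSS (slow start, doubled)
RTT 4: cwnd = 16 MSS (slow start, doubled)
RTT 5: cwnd = 32 MSS (slow start, doubled)
RTT 6: cwnd = 33 MSS (congestion avoidance, +1)
RTT 7: cwnd = 34 MSS (congestion avoidance, +1)

34


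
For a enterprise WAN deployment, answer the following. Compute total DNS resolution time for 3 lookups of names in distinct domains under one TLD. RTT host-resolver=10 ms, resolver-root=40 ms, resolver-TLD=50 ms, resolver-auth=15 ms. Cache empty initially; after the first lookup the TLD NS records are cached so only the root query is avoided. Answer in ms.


Lookup 1 (cold cache): local + root + TLD + auth = 10 + 40 + 50 + 15 = 115 ms
Lookups 2..3 (TLD NS cached -> skip root; new domain -> still ask TLD and auth): local + TLD + auth = 10 + 50 + 15 = 75 ms each
Remaining 2 lookups: 2 * 75 = 150 ms
Total = 115 + 150 = 265 ms

265


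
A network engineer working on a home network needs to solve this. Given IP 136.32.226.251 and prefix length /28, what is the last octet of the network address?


Given: IP = 136.32.226.251, prefix = /28
Subnet mask = 255.255.255.240
Last octet of IP: 251
Last octet of mask: 240
Network last octet = 251 AND 240 = 240

240


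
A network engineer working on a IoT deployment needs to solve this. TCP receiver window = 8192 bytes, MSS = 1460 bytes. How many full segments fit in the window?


Given: RWND = 8192 bytes, MSS = 1460 bytes
Full segments = floor(RWND / MSS)
Full segments = floor(8192 / 1460)
Full segments = floor(5.611) = 5

5


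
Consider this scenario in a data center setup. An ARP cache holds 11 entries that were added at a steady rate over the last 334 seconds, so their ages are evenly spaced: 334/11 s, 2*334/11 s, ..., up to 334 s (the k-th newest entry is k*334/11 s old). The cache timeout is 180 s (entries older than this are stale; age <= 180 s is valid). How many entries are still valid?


Ages are k * 334/11 s for k = 1..11 (spacing = 30.3636 s).
Entry k is valid iff k * 334/11 <= 180 iff k <= 11 * 180 / 334 = 5.9281
n_valid = floor(5.9281) = 5
(n_stale = 11 - 5 = 6)

5


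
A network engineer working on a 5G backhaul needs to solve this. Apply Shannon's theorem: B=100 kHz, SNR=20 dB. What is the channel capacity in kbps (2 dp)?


Given: B = 100 kHz, SNR = 20 dB
SNR linear = 10^(20/10) = 100
1 + SNR = 101
log2(101) = 6.6582114828
C = 100 * 1000 * 6.6582114828 = 665821.1483 bps
C = 665.821148 kbps -> 665.82 kbps (2 dp)

665.82


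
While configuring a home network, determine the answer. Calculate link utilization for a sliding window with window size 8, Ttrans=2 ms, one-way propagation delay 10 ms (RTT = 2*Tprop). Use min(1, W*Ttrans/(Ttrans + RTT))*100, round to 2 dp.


Given: W = 8, Ttrans = 2 ms, RTT = 20 ms (= 2 * Tprop, Tprop = 10 ms)
Cycle time = Ttrans + RTT = 2 + 20 = 22 ms (first packet sent until its ACK returns)
W * Ttrans = 8 * 2 = 16 ms of sending per cycle
W * Ttrans / (Ttrans + RTT) = 16 / 22 = 0.727273
U = min(1, 0.727273) = 0.727273
U% = 72.73%

72.73


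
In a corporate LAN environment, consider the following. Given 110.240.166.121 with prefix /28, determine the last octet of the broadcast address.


Given: IP = 110.240.166.121, prefix = /28
Host bits = 32 - 28 = 4
Network last octet = 121 AND mask = 112
Host part size = 2^4 - 1 = 15
Broadcast last octet = 112 OR 15 = 127

127


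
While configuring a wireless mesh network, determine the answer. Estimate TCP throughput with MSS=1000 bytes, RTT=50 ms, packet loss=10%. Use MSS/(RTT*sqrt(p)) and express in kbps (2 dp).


Given: MSS = 1000 bytes, RTT = 50 ms, loss = 10%
RTT in seconds = 50 / 1000 = 0.05
Loss rate = 10% = 0.1
sqrt(loss) = sqrt(0.1) = 0.316227766017
Throughput (bytes/s) = 1000 / (0.05 * 0.316227766017) = 63245.5532
Throughput (kbps) = 63245.5532 * 8 / 1000 = 505.964426 -> 505.96 kbps (2 dp)

505.96


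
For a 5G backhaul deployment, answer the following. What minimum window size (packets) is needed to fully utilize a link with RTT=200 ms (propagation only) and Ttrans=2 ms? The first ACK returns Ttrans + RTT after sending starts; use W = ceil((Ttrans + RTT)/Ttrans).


Given: Ttrans = 2 ms, RTT = 200 ms (= 2 * Tprop, Tprop = 100 ms)
Time until first ACK returns = Ttrans + RTT = 2 + 200 = 202 ms
Need W * Ttrans >= Ttrans + RTT  ->  W >= (Ttrans + RTT) / Ttrans
(Ttrans + RTT) / Ttrans = 202 / 2 = 101
W_min = ceil(101) = 101

101


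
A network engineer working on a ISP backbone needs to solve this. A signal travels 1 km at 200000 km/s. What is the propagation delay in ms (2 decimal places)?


Given: distance = 1 km, speed = 200000 km/s
Delay = distance / speed = 1 / 200000 seconds
Delay in ms = 1 * 1000 / 200000
Delay = 0.0050 ms
Rounded to 2 dp = 0.01 ms

0.01


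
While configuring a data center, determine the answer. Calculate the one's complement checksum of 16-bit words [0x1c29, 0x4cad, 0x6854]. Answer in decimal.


Given words: [0x1c29, 0x4cad, 0x6854]
Step 1: Sum all words
Raw sum = 7209 + 19629 + 26708 = 53546
One's complement = ~53546 & 0xFFFF = 11989

11989


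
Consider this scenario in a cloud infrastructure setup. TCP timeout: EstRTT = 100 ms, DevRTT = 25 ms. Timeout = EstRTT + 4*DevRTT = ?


Given: EstRTT = 100 ms, DevRTT = 25 ms
Timeout = EstRTT + 4 * DevRTT
4 * DevRTT = 4 * 25 = 100
Timeout = 100 + 100 = 200 ms

200


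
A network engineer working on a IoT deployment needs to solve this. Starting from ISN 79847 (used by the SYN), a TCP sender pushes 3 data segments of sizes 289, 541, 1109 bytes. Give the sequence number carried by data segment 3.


The SYN occupies sequence number ISN = 79847, so the first data byte is ISN + 1 = 79848.
SEQ of data segment i = (ISN + 1) + sum of payload sizes of segments 1..i-1.
Segment 1: SEQ = 79848, payload = 289 bytes
Segment 2: SEQ = 80137, payload = 541 bytes
Segment 3: SEQ = 80678, payload = 1109 bytes
SEQ of segment 3 = 79848 + 289 + 541 = 80678

80678


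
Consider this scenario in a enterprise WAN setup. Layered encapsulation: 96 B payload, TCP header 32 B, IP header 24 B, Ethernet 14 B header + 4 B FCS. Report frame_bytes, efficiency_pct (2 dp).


TCP segment = 96 + 32 = 128 B
IP packet = 128 + 24 = 152 B
Ethernet frame = 152 + 14 + 4 = 170 B
Efficiency = app / frame = 96 / 170 = 0.564706 = 56.4706% -> 56.47% (2 dp)

170, 56.47


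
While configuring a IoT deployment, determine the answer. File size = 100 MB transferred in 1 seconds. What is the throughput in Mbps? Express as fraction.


Given: file = 100 MB, time = 1 s
File in Mb = 100 * 8 = 800 Mb
Throughput = 800 / 1 Mbps
Throughput = 800 Mbps

800


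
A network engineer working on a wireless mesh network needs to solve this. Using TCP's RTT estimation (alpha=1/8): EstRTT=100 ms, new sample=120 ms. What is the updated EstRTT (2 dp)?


Given: EstRTT = 100 ms, SampleRTT = 120 ms, alpha = 1/8
New EstRTT = (1 - alpha) * EstRTT + alpha * SampleRTT
(7/8) * 100 = 87.5
(1/8) * 120 = 15
New EstRTT = 87.5 + 15 = 102.5 ms -> 102.50 ms (2 dp)

102.50


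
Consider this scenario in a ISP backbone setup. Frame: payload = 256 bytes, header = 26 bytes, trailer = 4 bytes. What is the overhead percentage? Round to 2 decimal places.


Given: payload = 256 B, header = 26 B, trailer = 4 B
Overhead bytes = header + trailer = 26 + 4 = 30
Total frame = payload + overhead = 256 + 30 = 286
Overhead % = 30 / 286 * 100 = 10.4895% -> 10.49% (2 dp)

10.49


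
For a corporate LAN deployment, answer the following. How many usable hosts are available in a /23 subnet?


Given: subnet mask /23
Host bits = 32 - 23 = 9
Total addresses = 2^9 = 512
Usable hosts = 512 - 2 (network + broadcast) = 510

510


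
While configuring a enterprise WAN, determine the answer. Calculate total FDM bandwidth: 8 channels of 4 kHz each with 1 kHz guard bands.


Given: 8 channels, 4 kHz each, guard = 1 kHz
Channel bandwidth = 8 * 4 = 32 kHz
Guard bands = 7 gaps * 1 kHz = 7 kHz
Total = 32 + 7 = 39 kHz

39


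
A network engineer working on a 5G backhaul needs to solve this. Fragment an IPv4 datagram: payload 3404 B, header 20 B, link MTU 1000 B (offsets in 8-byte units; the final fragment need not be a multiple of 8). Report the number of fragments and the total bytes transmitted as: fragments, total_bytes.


Max data per non-final fragment = floor((MTU - header)/8)*8 = floor((1000 - 20)/8)*8 = floor(980/8)*8 = 976 B
Final fragment needs no 8-byte alignment: it can carry up to MTU - header = 980 B
Non-final fragments needed = ceil((payload - 980) / 976) = ceil(2424/976) = ceil(2.4836) = 3
Number of fragments = 3 + 1 = 4
Fragment sizes (data): 3 * 976 B + 476 B (last, 476 <= 980 OK)
Total bytes sent = payload + n_frags * header = 3404 + 4*20 = 3404 + 80 = 3484 B

4, 3484


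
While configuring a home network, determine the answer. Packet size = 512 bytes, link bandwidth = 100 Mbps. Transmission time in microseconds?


Given: packet = 512 bytes, bandwidth = 100 Mbps
Packet in bits = 512 * 8 = 4096 bits
Bandwidth = 100 * 10^6 = 100000000 bps
Time = 4096 / 100000000 seconds
Time in us = 4096 * 10^6 / 100000000 = 40.96

40.96


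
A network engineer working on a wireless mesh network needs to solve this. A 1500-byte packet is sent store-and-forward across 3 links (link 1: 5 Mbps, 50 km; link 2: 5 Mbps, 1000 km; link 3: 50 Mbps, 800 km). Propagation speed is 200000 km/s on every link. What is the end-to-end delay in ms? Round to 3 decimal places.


Packet = 1500 bytes = 12000 bits. Store-and-forward: sum (t_trans + t_prop) per link.
Link 1: t_trans = 12000/(5*10^6) s = 2.4000 ms; t_prop = 50/200000 s = 0.2500 ms; subtotal = 2.6500 ms
Link 2: t_trans = 12000/(5*10^6) s = 2.4000 ms; t_prop = 1000/200000 s = 5.0000 ms; subtotal = 7.4000 ms
Link 3: t_trans = 12000/(50*10^6) s = 0.2400 ms; t_prop = 800/200000 s = 4.0000 ms; subtotal = 4.2400 ms
End-to-end = 2.6500 + 7.4000 + 4.2400 = 14.2900 ms -> 14.290 ms (3 dp)

14.290


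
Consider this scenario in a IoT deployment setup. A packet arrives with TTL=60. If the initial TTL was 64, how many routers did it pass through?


Given: initial TTL = 64, received TTL = 60
Hops = initial TTL - received TTL
Hops = 64 - 60 = 4

4


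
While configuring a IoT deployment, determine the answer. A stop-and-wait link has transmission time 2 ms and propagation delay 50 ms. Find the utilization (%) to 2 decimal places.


Given: Ttrans = 2 ms, Tprop = 50 ms
RTT = 2 * Tprop = 2 * 50 = 100 ms
U = Ttrans / (Ttrans + RTT)
U = 2 / (2 + 100)
U = 2 / 102 = 0.019608
U% = 1.96%

1.96


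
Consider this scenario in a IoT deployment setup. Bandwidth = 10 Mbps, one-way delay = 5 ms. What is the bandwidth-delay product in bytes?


Given: bandwidth = 10 Mbps, delay = 5 ms
BDP in bits = 10 * 10^6 * 5 / 1000
BDP in bits = 50000
BDP in bytes = 50000 / 8 = 6250

6250


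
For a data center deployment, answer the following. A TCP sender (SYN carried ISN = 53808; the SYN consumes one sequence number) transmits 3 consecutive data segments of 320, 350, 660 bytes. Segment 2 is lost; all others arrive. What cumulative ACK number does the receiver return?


SYN uses sequence number 53808; first data byte = ISN + 1 = 53809.
Segment 1: SEQ = 53809, len = 320 B, covers [53809, 54128]
Segment 2: SEQ = 54129, len = 350 B, covers [54129, 54478] [LOST]
Segment 3: SEQ = 54479, len = 660 B, covers [54479, 55138]
In-order data received: bytes [53809, 54128] (segments 1..1).
Segment 2 missing -> gap begins at byte 54129; later segments buffered out of order.
Cumulative ACK = next expected in-order byte = 53809 + 320 = 54129

54129


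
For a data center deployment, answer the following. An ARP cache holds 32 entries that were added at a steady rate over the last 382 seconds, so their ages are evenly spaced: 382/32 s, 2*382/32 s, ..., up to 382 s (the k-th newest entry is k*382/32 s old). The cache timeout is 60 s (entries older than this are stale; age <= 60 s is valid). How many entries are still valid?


Ages are k * 382/32 s for k = 1..32 (spacing = 11.9375 s).
Entry k is valid iff k * 382/32 <= 60 iff k <= 32 * 60 / 382 = 5.0262
n_valid = floor(5.0262) = 5
(n_stale = 32 - 5 = 27)

5


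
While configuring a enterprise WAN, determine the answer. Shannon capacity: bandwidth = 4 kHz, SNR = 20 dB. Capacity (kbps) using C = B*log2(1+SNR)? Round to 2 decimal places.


Given: B = 4 kHz, SNR = 20 dB
SNR linear = 10^(20/10) = 100
1 + SNR = 101
log2(101) = 6.6582114828
C = 4 * 1000 * 6.6582114828 = 26632.8459 bps
C = 26.632846 kbps -> 26.63 kbps (2 dp)

26.63


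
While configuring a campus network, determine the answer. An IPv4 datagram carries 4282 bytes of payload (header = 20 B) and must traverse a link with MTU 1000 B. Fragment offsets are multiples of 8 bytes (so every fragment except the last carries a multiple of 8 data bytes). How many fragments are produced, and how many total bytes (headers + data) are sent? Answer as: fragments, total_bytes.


Max data per non-final fragment = floor((MTU - header)/8)*8 = floor((1000 - 20)/8)*8 = floor(980/8)*8 = 976 B
Final fragment needs no 8-byte alignment: it can carry up to MTU - header = 980 B
Non-final fragments needed = ceil((payload - 980) / 976) = ceil(3302/976) = ceil(3.3832) = 4
Number of fragments = 4 + 1 = 5
Fragment sizes (data): 4 * 976 B + 378 B (last, 378 <= 980 OK)
Total bytes sent = payload + n_frags * header = 4282 + 5*20 = 4282 + 100 = 4382 B

5, 4382


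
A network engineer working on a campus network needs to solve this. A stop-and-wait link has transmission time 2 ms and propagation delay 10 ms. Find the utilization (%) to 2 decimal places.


Given: Ttrans = 2 ms, Tprop = 10 ms
RTT = 2 * Tprop = 2 * 10 = 20 ms
U = Ttrans / (Ttrans + RTT)
U = 2 / (2 + 20)
U = 2 / 22 = 0.090909
U% = 9.09%

9.09


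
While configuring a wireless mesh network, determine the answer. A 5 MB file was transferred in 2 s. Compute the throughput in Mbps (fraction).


Given: file = 5 MB, time = 2 s
File in Mb = 5 * 8 = 40 Mb
Throughput = 40 / 2 Mbps
Throughput = 20 Mbps

20


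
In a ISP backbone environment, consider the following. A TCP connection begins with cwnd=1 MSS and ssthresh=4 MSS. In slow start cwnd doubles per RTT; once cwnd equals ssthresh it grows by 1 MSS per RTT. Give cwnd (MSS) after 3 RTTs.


RTT 0: cwnd = 1 MSS (initial)
RTT 1: cwnd = 2 MSS (slow start, doubled)
RTT 2: cwnd = 4 MSS (slow start, doubled)
RTT 3: cwnd = 5 MSS (congestion avoidance, +1)

5


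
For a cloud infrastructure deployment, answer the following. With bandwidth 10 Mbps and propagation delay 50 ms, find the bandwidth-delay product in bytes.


Given: bandwidth = 10 Mbps, delay = 50 ms
BDP in bits = 10 * 10^6 * 50 / 1000
BDP in bits = 500000
BDP in bytes = 500000 / 8 = 62500

62500


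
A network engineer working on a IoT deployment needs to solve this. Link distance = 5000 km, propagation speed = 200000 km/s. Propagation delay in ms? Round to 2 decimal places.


Given: distance = 5000 km, speed = 200000 km/s
Delay = distance / speed = 5000 / 200000 seconds
Delay in ms = 5000 * 1000 / 200000
Delay = 25.0000 ms
Rounded to 2 dp = 25.00 ms

25.00


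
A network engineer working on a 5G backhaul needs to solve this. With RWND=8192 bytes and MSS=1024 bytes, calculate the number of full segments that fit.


Given: RWND = 8192 bytes, MSS = 1024 bytes
Full segments = floor(RWND / MSS)
Full segments = floor(8192 / 1024)
Full segments = floor(8.0) = 8

8


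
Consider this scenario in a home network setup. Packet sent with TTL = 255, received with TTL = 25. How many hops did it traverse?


Given: initial TTL = 255, received TTL = 25
Hops = initial TTL - received TTL
Hops = 255 - 25 = 230

230


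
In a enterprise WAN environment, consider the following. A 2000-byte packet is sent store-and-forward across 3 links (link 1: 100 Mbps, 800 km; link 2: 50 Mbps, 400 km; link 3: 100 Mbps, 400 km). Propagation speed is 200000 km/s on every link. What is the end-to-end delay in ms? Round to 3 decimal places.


Packet = 2000 bytes = 16000 bits. Store-and-forward: sum (t_trans + t_prop) per link.
Link 1: t_trans = 16000/(100*10^6) s = 0.1600 ms; t_prop = 800/200000 s = 4.0000 ms; subtotal = 4.1600 ms
Link 2: t_trans = 16000/(50*10^6) s = 0.3200 ms; t_prop = 400/200000 s = 2.0000 ms; subtotal = 2.3200 ms
Link 3: t_trans = 16000/(100*10^6) s = 0.1600 ms; t_prop = 400/200000 s = 2.0000 ms; subtotal = 2.1600 ms
End-to-end = 4.1600 + 2.3200 + 2.1600 = 8.6400 ms -> 8.640 ms (3 dp)

8.640


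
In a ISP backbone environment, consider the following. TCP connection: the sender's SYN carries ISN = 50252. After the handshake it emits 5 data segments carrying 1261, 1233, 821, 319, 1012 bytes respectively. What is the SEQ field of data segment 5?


The SYN occupies sequence number ISN = 50252, so the first data byte is ISN + 1 = 50253.
SEQ of data segment i = (ISN + 1) + sum of payload sizes of segments 1..i-1.
Segment 1: SEQ = 50253, payload = 1261 bytes
Segment 2: SEQ = 51514, payload = 1233 bytes
Segment 3: SEQ = 52747, payload = 821 bytes
Segment 4: SEQ = 53568, payload = 319 bytes
Segment 5: SEQ = 53887, payload = 1012 bytes
SEQ of segment 5 = 50253 + 1261 + 1233 + 821 + 319 = 53887

53887


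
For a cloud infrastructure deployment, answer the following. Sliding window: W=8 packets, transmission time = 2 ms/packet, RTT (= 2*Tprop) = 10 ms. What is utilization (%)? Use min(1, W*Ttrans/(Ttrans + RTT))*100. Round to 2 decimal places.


Given: W = 8, Ttrans = 2 ms, RTT = 10 ms (= 2 * Tprop, Tprop = 5 ms)
Cycle time = Ttrans + RTT = 2 + 10 = 12 ms (first packet sent until its ACK returns)
W * Ttrans = 8 * 2 = 16 ms of sending per cycle
W * Ttrans / (Ttrans + RTT) = 16 / 12 = 1.333333
U = min(1, 1.333333) = 1.000000
U% = 100.00%

100.00


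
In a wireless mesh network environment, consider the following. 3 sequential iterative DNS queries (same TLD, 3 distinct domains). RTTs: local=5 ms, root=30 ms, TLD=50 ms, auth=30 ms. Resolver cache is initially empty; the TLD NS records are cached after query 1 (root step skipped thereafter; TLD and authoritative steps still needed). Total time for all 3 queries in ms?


Lookup 1 (cold cache): local + root + TLD + auth = 5 + 30 + 50 + 30 = 115 ms
Lookups 2..3 (TLD NS cached -> skip root; new domain -> still ask TLD and auth): local + TLD + auth = 5 + 50 + 30 = 85 ms each
Remaining 2 lookups: 2 * 85 = 170 ms
Total = 115 + 170 = 285 ms

285


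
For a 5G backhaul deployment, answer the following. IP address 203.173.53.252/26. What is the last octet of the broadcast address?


Given: IP = 203.173.53.252, prefix = /26
Host bits = 32 - 26 = 6
Network last octet = 252 AND mask = 192
Host part size = 2^6 - 1 = 63
Broadcast last octet = 192 OR 63 = 255

255


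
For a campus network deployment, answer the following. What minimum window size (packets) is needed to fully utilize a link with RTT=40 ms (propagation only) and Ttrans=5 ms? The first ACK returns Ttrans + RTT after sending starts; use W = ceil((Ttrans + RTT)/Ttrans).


Given: Ttrans = 5 ms, RTT = 40 ms (= 2 * Tprop, Tprop = 20 ms)
Time until first ACK returns = Ttrans + RTT = 5 + 40 = 45 ms
Need W * Ttrans >= Ttrans + RTT  ->  W >= (Ttrans + RTT) / Ttrans
(Ttrans + RTT) / Ttrans = 45 / 5 = 9
W_min = ceil(9) = 9

9


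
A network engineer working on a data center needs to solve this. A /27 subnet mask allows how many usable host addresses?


Given: subnet mask /27
Host bits = 32 - 27 = 5
Total addresses = 2^5 = 32
Usable hosts = 32 - 2 (network + broadcast) = 30

30


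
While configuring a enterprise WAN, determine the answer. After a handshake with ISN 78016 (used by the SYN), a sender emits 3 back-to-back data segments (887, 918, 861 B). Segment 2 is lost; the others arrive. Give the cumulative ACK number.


SYN uses sequence number 78016; first data byte = ISN + 1 = 78017.
Segment 1: SEQ = 78017, len = 887 B, covers [78017, 78903]
Segment 2: SEQ = 78904, len = 918 B, covers [78904, 79821] [LOST]
Segment 3: SEQ = 79822, len = 861 B, covers [79822, 80682]
In-order data received: bytes [78017, 78903] (segments 1..1).
Segment 2 missing -> gap begins at byte 78904; later segments buffered out of order.
Cumulative ACK = next expected in-order byte = 78017 + 887 = 78904

78904


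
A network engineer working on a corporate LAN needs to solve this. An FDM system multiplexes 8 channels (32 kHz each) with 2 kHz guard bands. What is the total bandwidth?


Given: 8 channels, 32 kHz each, guard = 2 kHz
Channel bandwidth = 8 * 32 = 256 kHz
Guard bands = 7 gaps * 2 kHz = 14 kHz
Total = 256 + 14 = 270 kHz

270


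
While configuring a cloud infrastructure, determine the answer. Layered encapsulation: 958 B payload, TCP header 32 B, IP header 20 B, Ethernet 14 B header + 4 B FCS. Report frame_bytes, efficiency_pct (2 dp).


TCP segment = 958 + 32 = 990 B
IP packet = 990 + 20 = 1010 B
Ethernet frame = 1010 + 14 + 4 = 1028 B
Efficiency = app / frame = 958 / 1028 = 0.931907 = 93.1907% -> 93.19% (2 dp)

1028, 93.19


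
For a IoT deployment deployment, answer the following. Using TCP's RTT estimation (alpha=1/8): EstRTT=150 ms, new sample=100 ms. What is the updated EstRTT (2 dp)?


Given: EstRTT = 150 ms, SampleRTT = 100 ms, alpha = 1/8
New EstRTT = (1 - alpha) * EstRTT + alpha * SampleRTT
(7/8) * 150 = 131.25
(1/8) * 100 = 12.5
New EstRTT = 131.25 + 12.5 = 143.75 ms -> 143.75 ms (2 dp)

143.75


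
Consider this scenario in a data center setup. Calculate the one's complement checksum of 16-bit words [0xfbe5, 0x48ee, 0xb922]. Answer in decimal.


Given words: [0xfbe5, 0x48ee, 0xb922]
Step 1: Sum all words
Raw sum = 64485 + 18670 + 47394 = 130549
Step 2: Fold carry: (65013 + 1) = 65014
One's complement = ~65014 & 0xFFFF = 521

521


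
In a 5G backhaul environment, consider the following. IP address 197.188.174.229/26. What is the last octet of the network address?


Given: IP = 197.188.174.229, prefix = /26
Subnet mask = 255.255.255.192
Last octet of IP: 229
Last octet of mask: 192
Network last octet = 229 AND 192 = 192

192


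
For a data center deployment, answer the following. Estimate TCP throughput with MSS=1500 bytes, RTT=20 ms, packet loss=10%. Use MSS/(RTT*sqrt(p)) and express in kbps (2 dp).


Given: MSS = 1500 bytes, RTT = 20 ms, loss = 10%
RTT in seconds = 20 / 1000 = 0.02
Loss rate = 10% = 0.1
sqrt(loss) = sqrt(0.1) = 0.316227766017
Throughput (bytes/s) = 1500 / (0.02 * 0.316227766017) = 237170.8245
Throughput (kbps) = 237170.8245 * 8 / 1000 = 1897.366596 -> 1897.37 kbps (2 dp)

1897.37


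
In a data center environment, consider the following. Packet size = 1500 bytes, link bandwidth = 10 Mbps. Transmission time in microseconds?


Given: packet = 1500 bytes, bandwidth = 10 Mbps
Packet in bits = 1500 * 8 = 12000 bits
Bandwidth = 10 * 10^6 = 10000000 bps
Time = 12000 / 10000000 seconds
Time in us = 12000 * 10^6 / 10000000 = 1200

1200
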